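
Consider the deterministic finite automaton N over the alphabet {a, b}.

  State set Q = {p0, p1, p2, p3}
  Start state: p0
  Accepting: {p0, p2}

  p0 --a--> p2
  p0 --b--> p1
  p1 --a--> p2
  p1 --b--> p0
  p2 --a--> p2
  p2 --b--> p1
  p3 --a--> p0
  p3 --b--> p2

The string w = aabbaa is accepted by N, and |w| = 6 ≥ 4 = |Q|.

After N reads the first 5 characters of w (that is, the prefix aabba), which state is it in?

p2

Run of N on the first 5 characters of w = a a b b a:
  step 0: p0  (start)
  step 1: p2  (read a: p0→p2)
  step 2: p2  (read a: p2→p2)
  step 3: p1  (read b: p2→p1)
  step 4: p0  (read b: p1→p0)
  step 5: p2  (read a: p0→p2)

After reading 5 characters, N is in state p2.
(This kind of state-tracing is the core of the pumping-lemma construction: with 4 states, pigeonhole forces a repeat within the first 4 steps.)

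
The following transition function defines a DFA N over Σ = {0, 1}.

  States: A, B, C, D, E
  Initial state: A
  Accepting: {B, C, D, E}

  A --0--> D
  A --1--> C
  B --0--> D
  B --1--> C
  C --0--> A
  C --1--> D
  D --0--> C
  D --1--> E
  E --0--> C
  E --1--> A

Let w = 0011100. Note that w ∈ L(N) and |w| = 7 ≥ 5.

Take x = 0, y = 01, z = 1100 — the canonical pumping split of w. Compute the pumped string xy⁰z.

01100

xy⁰z = xz = 0·1100 = 01100.
Reading y = 01 takes N from D back to D, so after x the machine is still in D, and z then leads to the accepting state C. Hence 01100 ∈ L(N).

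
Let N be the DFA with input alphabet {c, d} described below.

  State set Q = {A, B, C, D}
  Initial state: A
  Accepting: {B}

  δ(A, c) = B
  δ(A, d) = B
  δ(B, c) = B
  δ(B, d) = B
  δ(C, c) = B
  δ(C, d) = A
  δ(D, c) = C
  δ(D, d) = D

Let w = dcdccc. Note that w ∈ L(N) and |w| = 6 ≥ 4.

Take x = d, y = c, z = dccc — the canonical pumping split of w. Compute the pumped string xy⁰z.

ddccc

xy⁰z = xz = d·dccc = ddccc.
Reading y = c takes N from B back to B, so after x the machine is still in B, and z then leads to the accepting state B. Hence ddccc ∈ L(N).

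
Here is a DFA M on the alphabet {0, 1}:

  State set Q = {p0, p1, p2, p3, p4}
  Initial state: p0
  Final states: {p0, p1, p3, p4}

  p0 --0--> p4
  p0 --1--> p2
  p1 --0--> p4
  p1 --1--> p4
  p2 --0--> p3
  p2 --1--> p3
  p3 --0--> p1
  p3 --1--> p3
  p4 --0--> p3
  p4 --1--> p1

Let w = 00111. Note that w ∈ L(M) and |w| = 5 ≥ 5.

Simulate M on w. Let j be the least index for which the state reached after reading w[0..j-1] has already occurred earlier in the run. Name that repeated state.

State sequence: p0 -0-> p4 -0-> p3 -1-> p3 -1-> p3 -1-> p3
First repeat at step 3: p3 was already visited.

The earliest repeat is at step j = 3: M is in p3, which it already visited at step i = 2.

p3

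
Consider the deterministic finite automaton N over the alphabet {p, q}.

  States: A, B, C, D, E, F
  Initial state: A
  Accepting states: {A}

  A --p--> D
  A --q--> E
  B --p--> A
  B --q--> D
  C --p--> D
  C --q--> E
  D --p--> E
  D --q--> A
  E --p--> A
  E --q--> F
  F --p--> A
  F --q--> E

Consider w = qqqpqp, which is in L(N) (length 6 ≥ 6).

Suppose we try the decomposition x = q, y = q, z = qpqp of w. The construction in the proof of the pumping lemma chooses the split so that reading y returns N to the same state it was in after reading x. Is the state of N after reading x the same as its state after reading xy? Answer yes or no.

State sequence: A -q-> E -q-> F

After x (step 1): E. After xy (step 2): F.
They differ (E ≠ F), so y is not a cycle from the state after x; this split is not the one the pumping-lemma construction produces, and pumping y need not keep the string in L(N).

no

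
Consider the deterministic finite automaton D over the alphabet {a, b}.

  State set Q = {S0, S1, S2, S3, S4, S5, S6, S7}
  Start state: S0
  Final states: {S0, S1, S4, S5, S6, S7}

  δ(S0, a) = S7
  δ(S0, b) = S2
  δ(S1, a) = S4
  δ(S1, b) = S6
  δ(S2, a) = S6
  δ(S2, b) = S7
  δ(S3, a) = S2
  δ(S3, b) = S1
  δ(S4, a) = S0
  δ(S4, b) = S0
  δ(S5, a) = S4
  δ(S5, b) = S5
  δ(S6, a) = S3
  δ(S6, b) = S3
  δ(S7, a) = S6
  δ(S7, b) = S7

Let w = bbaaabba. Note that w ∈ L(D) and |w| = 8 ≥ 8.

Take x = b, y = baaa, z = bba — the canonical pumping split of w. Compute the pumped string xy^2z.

xy^2z = b·baaa·baaa·bba = bbaaabaaabba.
Reading y = baaa takes D from S2 back to S2, so after x·y·y the machine is still in S2, and z then leads to the accepting state S6. Hence bbaaabaaabba ∈ L(D).

bbaaabaaabba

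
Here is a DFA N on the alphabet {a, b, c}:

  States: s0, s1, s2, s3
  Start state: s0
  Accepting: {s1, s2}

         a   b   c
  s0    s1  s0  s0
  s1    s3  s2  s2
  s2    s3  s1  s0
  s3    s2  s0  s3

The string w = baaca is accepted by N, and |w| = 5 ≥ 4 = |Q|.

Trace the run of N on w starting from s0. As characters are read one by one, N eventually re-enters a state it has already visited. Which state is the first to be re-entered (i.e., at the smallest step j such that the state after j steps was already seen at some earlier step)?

State sequence: s0 -b-> s0 -a-> s1 -a-> s3 -c-> s3 -a-> s2
First repeat at step 1: s0 was already visited.

The earliest repeat is at step j = 1: N is in s0, which it already visited at step i = 0.

s0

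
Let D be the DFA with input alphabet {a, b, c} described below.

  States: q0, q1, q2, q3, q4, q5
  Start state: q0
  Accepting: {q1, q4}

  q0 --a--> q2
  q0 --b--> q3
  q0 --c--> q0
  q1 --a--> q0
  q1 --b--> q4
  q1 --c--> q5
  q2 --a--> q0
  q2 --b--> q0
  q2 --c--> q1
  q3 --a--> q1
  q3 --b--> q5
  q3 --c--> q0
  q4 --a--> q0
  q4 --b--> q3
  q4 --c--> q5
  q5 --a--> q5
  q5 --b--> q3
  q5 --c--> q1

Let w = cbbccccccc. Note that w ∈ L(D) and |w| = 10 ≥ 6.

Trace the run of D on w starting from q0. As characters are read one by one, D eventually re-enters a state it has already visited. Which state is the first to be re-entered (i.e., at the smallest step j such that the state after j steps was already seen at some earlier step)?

q0

Run of D on w = c b b c c c c c c c:
  step 0: q0  (start)
  step 1: q0  (read c: q0→q0)   ← first repeat (q0 seen earlier)
  step 2: q3  (read b: q0→q3)
  step 3: q5  (read b: q3→q5)
  step 4: q1  (read c: q5→q1)
  step 5: q5  (read c: q1→q5)
  step 6: q1  (read c: q5→q1)
  step 7: q5  (read c: q1→q5)
  step 8: q1  (read c: q5→q1)
  step 9: q5  (read c: q1→q5)
  step 10: q1  (read c: q5→q1)

The earliest repeat is at step j = 1: D is in q0, which it already visited at step i = 0.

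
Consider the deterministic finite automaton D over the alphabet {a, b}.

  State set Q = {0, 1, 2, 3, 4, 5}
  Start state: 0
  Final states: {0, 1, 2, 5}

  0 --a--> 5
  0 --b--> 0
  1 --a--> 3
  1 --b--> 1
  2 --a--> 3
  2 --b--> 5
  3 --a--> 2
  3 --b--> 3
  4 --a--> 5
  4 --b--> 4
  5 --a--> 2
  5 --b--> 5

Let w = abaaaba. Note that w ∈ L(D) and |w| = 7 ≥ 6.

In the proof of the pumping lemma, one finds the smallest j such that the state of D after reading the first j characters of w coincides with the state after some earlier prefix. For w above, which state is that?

5

State sequence: 0 -a-> 5 -b-> 5 -a-> 2 -a-> 3 -a-> 2 -b-> 5 -a-> 2
First repeat at step 2: 5 was already visited.

The earliest repeat is at step j = 2: D is in 5, which it already visited at step i = 1.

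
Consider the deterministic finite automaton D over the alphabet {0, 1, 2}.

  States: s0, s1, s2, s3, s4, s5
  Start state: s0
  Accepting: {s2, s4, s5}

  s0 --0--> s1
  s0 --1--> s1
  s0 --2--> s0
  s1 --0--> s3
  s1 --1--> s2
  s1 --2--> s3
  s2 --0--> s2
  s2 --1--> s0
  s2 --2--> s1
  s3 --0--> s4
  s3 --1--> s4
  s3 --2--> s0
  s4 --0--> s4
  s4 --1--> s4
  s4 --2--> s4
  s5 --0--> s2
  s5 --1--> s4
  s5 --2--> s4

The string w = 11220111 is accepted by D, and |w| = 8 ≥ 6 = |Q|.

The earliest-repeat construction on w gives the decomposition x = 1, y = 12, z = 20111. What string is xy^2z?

xy^2z = 1·12·12·20111 = 1121220111.
Reading y = 12 takes D from s1 back to s1, so after x·y·y the machine is still in s1, and z then leads to the accepting state s4. Hence 1121220111 ∈ L(D).

1121220111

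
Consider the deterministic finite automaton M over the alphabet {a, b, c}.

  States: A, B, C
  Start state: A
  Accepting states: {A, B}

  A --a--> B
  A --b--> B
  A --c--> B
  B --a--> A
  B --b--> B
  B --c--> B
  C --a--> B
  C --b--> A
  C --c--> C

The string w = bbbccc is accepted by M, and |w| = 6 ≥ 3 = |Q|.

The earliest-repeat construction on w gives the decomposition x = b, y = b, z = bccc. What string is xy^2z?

bbbbccc

xy^2z = b·b·b·bccc = bbbbccc.
Reading y = b takes M from B back to B, so after x·y·y the machine is still in B, and z then leads to the accepting state B. Hence bbbbccc ∈ L(M).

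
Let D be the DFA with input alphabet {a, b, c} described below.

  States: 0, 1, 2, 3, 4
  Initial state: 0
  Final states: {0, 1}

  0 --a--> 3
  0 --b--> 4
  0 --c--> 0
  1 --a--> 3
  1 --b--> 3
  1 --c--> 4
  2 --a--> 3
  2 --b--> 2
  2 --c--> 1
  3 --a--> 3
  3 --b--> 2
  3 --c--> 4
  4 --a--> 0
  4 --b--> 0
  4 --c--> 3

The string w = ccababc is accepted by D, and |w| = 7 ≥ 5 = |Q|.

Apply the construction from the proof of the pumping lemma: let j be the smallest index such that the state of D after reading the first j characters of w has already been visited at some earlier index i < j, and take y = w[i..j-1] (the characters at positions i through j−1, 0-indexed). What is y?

c

State sequence: 0 -c-> 0 -c-> 0 -a-> 3 -b-> 2 -a-> 3 -b-> 2 -c-> 1
First repeat at step 1: 0 was already visited.

So i = 0, j = 1, giving x = w[0:0] = ε, y = w[0:1] = c, z = w[1:7] = cababc.
Check: |xy| = 1 ≤ 5 and |y| = 1 ≥ 1. Reading y takes D from 0 back to 0, so every xyⁱz is accepted.
Pumping length from the standard proof: p = 5 (the number of states). The repeated state found above gives |xy| = j ≤ 5 and |y| = j − i ≥ 1.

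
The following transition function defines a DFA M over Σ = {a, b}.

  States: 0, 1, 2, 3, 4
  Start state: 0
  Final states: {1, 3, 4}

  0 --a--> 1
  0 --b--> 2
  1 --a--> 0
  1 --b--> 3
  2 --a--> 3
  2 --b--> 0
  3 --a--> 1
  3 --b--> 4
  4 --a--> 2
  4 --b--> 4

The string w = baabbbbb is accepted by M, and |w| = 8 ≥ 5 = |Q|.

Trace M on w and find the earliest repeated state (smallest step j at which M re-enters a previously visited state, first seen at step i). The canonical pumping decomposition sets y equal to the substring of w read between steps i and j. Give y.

ab

Run of M on w = b a a b b b b b:
  step 0: 0  (start)
  step 1: 2  (read b: 0→2)
  step 2: 3  (read a: 2→3)
  step 3: 1  (read a: 3→1)
  step 4: 3  (read b: 1→3)   ← first repeat (3 seen earlier)
  step 5: 4  (read b: 3→4)
  step 6: 4  (read b: 4→4)
  step 7: 4  (read b: 4→4)
  step 8: 4  (read b: 4→4)

So i = 2, j = 4, giving x = w[0:2] = ba, y = w[2:4] = ab, z = w[4:8] = bbbb.
Check: |xy| = 4 ≤ 5 and |y| = 2 ≥ 1. Reading y takes M from 3 back to 3, so every xyⁱz is accepted.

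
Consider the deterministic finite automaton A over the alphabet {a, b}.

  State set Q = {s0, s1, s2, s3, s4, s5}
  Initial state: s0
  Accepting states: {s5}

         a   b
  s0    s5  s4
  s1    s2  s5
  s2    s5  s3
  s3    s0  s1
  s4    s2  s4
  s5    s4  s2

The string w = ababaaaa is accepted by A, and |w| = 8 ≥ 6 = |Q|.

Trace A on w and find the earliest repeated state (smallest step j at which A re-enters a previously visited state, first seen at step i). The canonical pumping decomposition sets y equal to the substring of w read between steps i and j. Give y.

ba

Run of A on w = a b a b a a a a:
  step 0: s0  (start)
  step 1: s5  (read a: s0→s5)
  step 2: s2  (read b: s5→s2)
  step 3: s5  (read a: s2→s5)   ← first repeat (s5 seen earlier)
  step 4: s2  (read b: s5→s2)
  step 5: s5  (read a: s2→s5)
  step 6: s4  (read a: s5→s4)
  step 7: s2  (read a: s4→s2)
  step 8: s5  (read a: s2→s5)

So i = 1, j = 3, giving x = w[0:1] = a, y = w[1:3] = ba, z = w[3:8] = baaaa.
Check: |xy| = 3 ≤ 6 and |y| = 2 ≥ 1. Reading y takes A from s5 back to s5, so every xyⁱz is accepted.
Pumping length from the standard proof: p = 6 (the number of states). The repeated state found above gives |xy| = j ≤ 6 and |y| = j − i ≥ 1.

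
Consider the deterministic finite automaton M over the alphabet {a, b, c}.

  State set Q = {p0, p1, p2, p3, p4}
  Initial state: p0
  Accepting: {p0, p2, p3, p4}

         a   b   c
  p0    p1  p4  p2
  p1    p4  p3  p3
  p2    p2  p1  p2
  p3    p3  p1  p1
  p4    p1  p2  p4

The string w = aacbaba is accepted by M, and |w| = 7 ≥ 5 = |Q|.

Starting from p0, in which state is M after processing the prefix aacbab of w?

p1

Run of M on the first 6 characters of w = a a c b a b:
  step 0: p0  (start)
  step 1: p1  (read a: p0→p1)
  step 2: p4  (read a: p1→p4)
  step 3: p4  (read c: p4→p4)
  step 4: p2  (read b: p4→p2)
  step 5: p2  (read a: p2→p2)
  step 6: p1  (read b: p2→p1)

After reading 6 characters, M is in state p1.
(This kind of state-tracing is the core of the pumping-lemma construction: with 5 states, pigeonhole forces a repeat within the first 5 steps.)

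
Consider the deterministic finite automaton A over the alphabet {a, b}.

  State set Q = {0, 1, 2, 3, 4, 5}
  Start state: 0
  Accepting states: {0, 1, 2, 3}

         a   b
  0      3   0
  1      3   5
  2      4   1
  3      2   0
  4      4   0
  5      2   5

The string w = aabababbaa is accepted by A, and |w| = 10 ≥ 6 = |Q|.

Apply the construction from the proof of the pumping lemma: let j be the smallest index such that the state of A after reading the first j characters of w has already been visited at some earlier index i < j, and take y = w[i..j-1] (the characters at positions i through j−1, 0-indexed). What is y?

State sequence: 0 -a-> 3 -a-> 2 -b-> 1 -a-> 3 -b-> 0 -a-> 3 -b-> 0 -b-> 0 -a-> 3 -a-> 2
First repeat at step 4: 3 was already visited.

So i = 1, j = 4, giving x = w[0:1] = a, y = w[1:4] = aba, z = w[4:10] = babbaa.
Check: |xy| = 4 ≤ 6 and |y| = 3 ≥ 1. Reading y takes A from 3 back to 3, so every xyⁱz is accepted.
With |Q| = 6, pigeonhole forces a state repeat no later than step 6; the substring read between the first and second visits to that state can be pumped.

aba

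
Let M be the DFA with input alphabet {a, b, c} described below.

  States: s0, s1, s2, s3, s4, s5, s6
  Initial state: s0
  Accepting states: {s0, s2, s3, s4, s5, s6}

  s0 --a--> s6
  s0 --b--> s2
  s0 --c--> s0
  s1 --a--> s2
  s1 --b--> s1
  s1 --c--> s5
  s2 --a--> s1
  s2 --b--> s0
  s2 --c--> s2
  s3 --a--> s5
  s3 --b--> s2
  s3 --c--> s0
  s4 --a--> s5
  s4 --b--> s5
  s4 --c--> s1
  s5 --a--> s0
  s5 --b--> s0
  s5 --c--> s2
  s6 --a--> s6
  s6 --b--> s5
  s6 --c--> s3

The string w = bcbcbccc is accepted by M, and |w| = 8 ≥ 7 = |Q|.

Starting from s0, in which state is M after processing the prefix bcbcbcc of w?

s2

State sequence: s0 -b-> s2 -c-> s2 -b-> s0 -c-> s0 -b-> s2 -c-> s2 -c-> s2

After reading 7 characters, M is in state s2.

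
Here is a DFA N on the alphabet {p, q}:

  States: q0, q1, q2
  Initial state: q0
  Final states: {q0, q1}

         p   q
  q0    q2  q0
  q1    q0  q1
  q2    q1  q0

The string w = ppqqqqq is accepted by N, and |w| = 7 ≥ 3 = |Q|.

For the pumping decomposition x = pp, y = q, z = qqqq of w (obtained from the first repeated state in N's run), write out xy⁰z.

xy⁰z = xz = pp·qqqq = ppqqqq.
Reading y = q takes N from q1 back to q1, so after x the machine is still in q1, and z then leads to the accepting state q1. Hence ppqqqq ∈ L(N).

ppqqqq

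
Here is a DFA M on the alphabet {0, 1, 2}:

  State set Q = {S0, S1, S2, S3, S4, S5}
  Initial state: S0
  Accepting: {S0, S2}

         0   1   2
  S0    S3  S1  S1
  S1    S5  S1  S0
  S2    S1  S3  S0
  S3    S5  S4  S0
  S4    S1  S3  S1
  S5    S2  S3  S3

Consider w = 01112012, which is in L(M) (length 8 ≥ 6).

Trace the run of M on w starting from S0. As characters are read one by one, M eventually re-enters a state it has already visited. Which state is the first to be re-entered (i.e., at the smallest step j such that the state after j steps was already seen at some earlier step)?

State sequence: S0 -0-> S3 -1-> S4 -1-> S3 -1-> S4 -2-> S1 -0-> S5 -1-> S3 -2-> S0
First repeat at step 3: S3 was already visited.

The earliest repeat is at step j = 3: M is in S3, which it already visited at step i = 1.
The DFA has 6 states, so the proof of the pumping lemma guarantees a repeated state among the first 6+1 visited; the segment between the two visits is the pumpable y.

S3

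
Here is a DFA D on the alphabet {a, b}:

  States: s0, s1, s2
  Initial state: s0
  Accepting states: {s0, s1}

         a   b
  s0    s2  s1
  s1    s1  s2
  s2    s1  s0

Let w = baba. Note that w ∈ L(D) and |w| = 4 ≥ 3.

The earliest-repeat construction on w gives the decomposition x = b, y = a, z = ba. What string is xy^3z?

baaaba

xy^3z = b·a·a·a·ba = baaaba.
Reading y = a takes D from s1 back to s1, so after x·y·y·y the machine is still in s1, and z then leads to the accepting state s1. Hence baaaba ∈ L(D).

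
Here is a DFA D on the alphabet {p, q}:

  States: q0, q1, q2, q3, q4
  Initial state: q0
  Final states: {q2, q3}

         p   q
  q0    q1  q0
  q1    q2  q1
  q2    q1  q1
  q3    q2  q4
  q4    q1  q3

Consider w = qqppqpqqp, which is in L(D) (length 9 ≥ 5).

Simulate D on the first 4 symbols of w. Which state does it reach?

q2

State sequence: q0 -q-> q0 -q-> q0 -p-> q1 -p-> q2

After reading 4 characters, D is in state q2.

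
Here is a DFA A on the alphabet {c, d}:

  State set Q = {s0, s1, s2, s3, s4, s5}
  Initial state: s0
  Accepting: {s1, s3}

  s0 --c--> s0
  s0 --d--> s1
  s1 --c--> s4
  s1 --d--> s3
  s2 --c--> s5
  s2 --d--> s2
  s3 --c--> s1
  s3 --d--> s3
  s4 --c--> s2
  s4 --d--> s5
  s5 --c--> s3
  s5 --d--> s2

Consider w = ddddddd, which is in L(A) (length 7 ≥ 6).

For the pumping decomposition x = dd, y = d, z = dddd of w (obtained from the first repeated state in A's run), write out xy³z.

xy^3z = dd·d·d·d·dddd = ddddddddd.
Reading y = d takes A from s3 back to s3, so after x·y·y·y the machine is still in s3, and z then leads to the accepting state s3. Hence ddddddddd ∈ L(A).

ddddddddd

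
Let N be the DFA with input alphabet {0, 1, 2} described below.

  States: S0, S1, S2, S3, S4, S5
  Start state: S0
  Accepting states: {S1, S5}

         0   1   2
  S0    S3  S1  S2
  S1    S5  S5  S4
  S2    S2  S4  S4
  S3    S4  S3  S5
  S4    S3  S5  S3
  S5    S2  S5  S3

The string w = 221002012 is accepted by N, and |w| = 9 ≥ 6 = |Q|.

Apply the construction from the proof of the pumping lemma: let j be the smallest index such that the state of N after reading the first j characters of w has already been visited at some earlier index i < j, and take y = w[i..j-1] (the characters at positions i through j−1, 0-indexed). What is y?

210

Run of N on w = 2 2 1 0 0 2 0 1 2:
  step 0: S0  (start)
  step 1: S2  (read 2: S0→S2)
  step 2: S4  (read 2: S2→S4)
  step 3: S5  (read 1: S4→S5)
  step 4: S2  (read 0: S5→S2)   ← first repeat (S2 seen earlier)
  step 5: S2  (read 0: S2→S2)
  step 6: S4  (read 2: S2→S4)
  step 7: S3  (read 0: S4→S3)
  step 8: S3  (read 1: S3→S3)
  step 9: S5  (read 2: S3→S5)

So i = 1, j = 4, giving x = w[0:1] = 2, y = w[1:4] = 210, z = w[4:9] = 02012.
Check: |xy| = 4 ≤ 6 and |y| = 3 ≥ 1. Reading y takes N from S2 back to S2, so every xyⁱz is accepted.
The DFA has 6 states, so the proof of the pumping lemma guarantees a repeated state among the first 6+1 visited; the segment between the two visits is the pumpable y.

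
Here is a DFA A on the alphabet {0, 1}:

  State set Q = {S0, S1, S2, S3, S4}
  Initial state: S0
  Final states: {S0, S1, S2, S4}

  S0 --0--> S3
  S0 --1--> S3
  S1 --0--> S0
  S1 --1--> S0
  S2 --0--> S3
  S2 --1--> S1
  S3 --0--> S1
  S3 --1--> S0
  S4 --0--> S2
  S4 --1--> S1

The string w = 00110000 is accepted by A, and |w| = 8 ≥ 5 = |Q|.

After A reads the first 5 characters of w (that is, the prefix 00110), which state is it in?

S1

Run of A on the first 5 characters of w = 0 0 1 1 0:
  step 0: S0  (start)
  step 1: S3  (read 0: S0→S3)
  step 2: S1  (read 0: S3→S1)
  step 3: S0  (read 1: S1→S0)
  step 4: S3  (read 1: S0→S3)
  step 5: S1  (read 0: S3→S1)

After reading 5 characters, A is in state S1.
(This kind of state-tracing is the core of the pumping-lemma construction: with 5 states, pigeonhole forces a repeat within the first 5 steps.)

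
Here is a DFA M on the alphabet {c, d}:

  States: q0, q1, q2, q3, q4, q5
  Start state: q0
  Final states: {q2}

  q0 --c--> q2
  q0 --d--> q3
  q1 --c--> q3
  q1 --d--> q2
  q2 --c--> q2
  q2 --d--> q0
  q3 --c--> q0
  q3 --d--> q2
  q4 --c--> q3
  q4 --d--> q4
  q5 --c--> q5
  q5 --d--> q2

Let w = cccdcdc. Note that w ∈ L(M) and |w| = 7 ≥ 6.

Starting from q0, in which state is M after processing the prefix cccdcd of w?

Run of M on the first 6 characters of w = c c c d c d:
  step 0: q0  (start)
  step 1: q2  (read c: q0→q2)
  step 2: q2  (read c: q2→q2)
  step 3: q2  (read c: q2→q2)
  step 4: q0  (read d: q2→q0)
  step 5: q2  (read c: q0→q2)
  step 6: q0  (read d: q2→q0)

After reading 6 characters, M is in state q0.
(This kind of state-tracing is the core of the pumping-lemma construction: with 6 states, pigeonhole forces a repeat within the first 6 steps.)

q0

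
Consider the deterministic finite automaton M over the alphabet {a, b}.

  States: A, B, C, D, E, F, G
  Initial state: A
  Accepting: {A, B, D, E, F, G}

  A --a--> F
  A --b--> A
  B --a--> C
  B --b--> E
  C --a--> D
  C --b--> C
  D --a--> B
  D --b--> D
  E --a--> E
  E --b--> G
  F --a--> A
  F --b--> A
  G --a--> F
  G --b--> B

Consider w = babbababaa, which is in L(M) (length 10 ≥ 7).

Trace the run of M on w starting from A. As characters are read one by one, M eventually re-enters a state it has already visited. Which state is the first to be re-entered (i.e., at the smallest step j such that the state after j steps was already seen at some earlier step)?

Run of M on w = b a b b a b a b a a:
  step 0: A  (start)
  step 1: A  (read b: A→A)   ← first repeat (A seen earlier)
  step 2: F  (read a: A→F)
  step 3: A  (read b: F→A)
  step 4: A  (read b: A→A)
  step 5: F  (read a: A→F)
  step 6: A  (read b: F→A)
  step 7: F  (read a: A→F)
  step 8: A  (read b: F→A)
  step 9: F  (read a: A→F)
  step 10: A  (read a: F→A)

The earliest repeat is at step j = 1: M is in A, which it already visited at step i = 0.

A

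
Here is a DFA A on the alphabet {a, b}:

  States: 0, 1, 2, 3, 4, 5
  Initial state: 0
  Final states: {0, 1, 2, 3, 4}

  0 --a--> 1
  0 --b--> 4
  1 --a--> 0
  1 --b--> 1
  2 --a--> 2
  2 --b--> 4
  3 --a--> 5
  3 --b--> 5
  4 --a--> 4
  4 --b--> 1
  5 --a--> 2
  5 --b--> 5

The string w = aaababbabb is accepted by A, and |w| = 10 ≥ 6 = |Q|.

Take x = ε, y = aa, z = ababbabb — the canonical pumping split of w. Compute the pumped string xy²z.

aaaaababbabb

xy^2z = ε·aa·aa·ababbabb = aaaaababbabb.
Reading y = aa takes A from 0 back to 0, so after x·y·y the machine is still in 0, and z then leads to the accepting state 1. Hence aaaaababbabb ∈ L(A).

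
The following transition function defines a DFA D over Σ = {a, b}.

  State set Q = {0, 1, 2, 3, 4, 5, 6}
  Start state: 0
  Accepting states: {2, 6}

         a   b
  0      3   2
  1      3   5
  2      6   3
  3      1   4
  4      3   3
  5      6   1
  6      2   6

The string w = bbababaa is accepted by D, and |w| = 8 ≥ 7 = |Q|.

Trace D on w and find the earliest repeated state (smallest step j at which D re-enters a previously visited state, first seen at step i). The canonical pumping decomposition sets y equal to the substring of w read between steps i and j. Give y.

b

State sequence: 0 -b-> 2 -b-> 3 -a-> 1 -b-> 5 -a-> 6 -b-> 6 -a-> 2 -a-> 6
First repeat at step 6: 6 was already visited.

So i = 5, j = 6, giving x = w[0:5] = bbaba, y = w[5:6] = b, z = w[6:8] = aa.
Check: |xy| = 6 ≤ 7 and |y| = 1 ≥ 1. Reading y takes D from 6 back to 6, so every xyⁱz is accepted.
The DFA has 7 states, so the proof of the pumping lemma guarantees a repeated state among the first 7+1 visited; the segment between the two visits is the pumpable y.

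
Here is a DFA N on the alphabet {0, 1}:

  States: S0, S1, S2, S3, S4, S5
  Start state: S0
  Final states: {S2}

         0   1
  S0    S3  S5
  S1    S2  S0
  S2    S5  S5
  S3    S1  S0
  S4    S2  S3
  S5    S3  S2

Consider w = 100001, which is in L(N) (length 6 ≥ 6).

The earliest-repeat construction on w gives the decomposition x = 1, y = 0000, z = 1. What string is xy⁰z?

xy⁰z = xz = 1·1 = 11.
Reading y = 0000 takes N from S5 back to S5, so after x the machine is still in S5, and z then leads to the accepting state S2. Hence 11 ∈ L(N).

11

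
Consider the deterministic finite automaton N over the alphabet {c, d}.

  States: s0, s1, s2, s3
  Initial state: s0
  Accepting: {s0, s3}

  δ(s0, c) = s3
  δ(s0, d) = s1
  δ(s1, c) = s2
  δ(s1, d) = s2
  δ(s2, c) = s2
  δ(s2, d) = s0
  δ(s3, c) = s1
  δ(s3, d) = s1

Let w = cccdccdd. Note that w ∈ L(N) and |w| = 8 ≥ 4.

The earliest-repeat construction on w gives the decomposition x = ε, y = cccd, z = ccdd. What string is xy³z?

xy^3z = ε·cccd·cccd·cccd·ccdd = cccdcccdcccdccdd.
Reading y = cccd takes N from s0 back to s0, so after x·y·y·y the machine is still in s0, and z then leads to the accepting state s0. Hence cccdcccdcccdccdd ∈ L(N).

cccdcccdcccdccdd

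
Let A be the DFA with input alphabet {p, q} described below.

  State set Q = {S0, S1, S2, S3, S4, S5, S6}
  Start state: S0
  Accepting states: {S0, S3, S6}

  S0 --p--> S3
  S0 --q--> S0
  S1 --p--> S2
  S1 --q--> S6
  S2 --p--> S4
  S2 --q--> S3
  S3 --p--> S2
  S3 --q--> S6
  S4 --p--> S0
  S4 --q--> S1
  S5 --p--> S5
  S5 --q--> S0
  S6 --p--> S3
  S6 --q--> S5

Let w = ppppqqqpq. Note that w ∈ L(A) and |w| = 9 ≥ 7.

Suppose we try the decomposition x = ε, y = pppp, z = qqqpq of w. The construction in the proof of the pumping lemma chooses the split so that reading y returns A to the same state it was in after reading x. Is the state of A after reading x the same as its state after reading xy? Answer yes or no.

State sequence: S0 -p-> S3 -p-> S2 -p-> S4 -p-> S0

After x (step 0): S0. After xy (step 4): S0.
They match, so y = pppp drives A around a cycle from S0 back to itself; pumping y any number of times keeps A in S0 before reading z, and xyⁱz ∈ L(A) for every i ≥ 0.

yes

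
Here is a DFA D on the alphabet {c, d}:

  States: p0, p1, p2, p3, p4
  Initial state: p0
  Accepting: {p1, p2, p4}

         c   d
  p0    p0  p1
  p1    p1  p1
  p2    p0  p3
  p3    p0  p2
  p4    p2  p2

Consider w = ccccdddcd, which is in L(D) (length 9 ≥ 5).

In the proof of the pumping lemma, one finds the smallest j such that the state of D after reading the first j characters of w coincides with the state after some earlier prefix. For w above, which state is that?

State sequence: p0 -c-> p0 -c-> p0 -c-> p0 -c-> p0 -d-> p1 -d-> p1 -d-> p1 -c-> p1 -d-> p1
First repeat at step 1: p0 was already visited.

The earliest repeat is at step j = 1: D is in p0, which it already visited at step i = 0.
Since D has 5 states, any run of length ≥ 5 visits 5+1 states, so by pigeonhole some state repeats within the first 5 steps — that repeat gives the pumpable loop.

p0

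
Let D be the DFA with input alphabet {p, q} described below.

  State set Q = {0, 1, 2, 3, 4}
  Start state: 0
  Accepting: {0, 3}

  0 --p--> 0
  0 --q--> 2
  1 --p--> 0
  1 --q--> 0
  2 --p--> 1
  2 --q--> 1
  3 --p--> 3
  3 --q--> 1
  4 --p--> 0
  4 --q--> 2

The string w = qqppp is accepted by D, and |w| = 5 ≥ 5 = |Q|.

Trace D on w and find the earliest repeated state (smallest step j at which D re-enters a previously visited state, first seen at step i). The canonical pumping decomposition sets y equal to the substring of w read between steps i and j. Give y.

Run of D on w = q q p p p:
  step 0: 0  (start)
  step 1: 2  (read q: 0→2)
  step 2: 1  (read q: 2→1)
  step 3: 0  (read p: 1→0)   ← first repeat (0 seen earlier)
  step 4: 0  (read p: 0→0)
  step 5: 0  (read p: 0→0)

So i = 0, j = 3, giving x = w[0:0] = ε, y = w[0:3] = qqp, z = w[3:5] = pp.
Check: |xy| = 3 ≤ 5 and |y| = 3 ≥ 1. Reading y takes D from 0 back to 0, so every xyⁱz is accepted.

qqp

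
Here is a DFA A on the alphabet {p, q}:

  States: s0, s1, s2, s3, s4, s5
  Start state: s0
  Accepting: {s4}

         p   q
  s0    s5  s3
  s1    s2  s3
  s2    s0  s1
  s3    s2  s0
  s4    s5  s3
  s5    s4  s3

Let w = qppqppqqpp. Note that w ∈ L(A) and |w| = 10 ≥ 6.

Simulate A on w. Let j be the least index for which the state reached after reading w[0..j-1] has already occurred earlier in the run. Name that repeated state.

s0

State sequence: s0 -q-> s3 -p-> s2 -p-> s0 -q-> s3 -p-> s2 -p-> s0 -q-> s3 -q-> s0 -p-> s5 -p-> s4
First repeat at step 3: s0 was already visited.

The earliest repeat is at step j = 3: A is in s0, which it already visited at step i = 0.
With |Q| = 6, pigeonhole forces a state repeat no later than step 6; the substring read between the first and second visits to that state can be pumped.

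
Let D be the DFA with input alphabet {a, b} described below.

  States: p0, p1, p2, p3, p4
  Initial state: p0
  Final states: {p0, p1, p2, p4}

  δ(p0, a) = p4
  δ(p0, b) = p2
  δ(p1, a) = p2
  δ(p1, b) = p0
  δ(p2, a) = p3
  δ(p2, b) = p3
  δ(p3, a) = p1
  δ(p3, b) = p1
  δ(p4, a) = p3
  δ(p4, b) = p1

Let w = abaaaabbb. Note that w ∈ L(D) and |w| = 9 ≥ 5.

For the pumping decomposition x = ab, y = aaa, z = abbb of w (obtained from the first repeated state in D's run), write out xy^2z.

xy^2z = ab·aaa·aaa·abbb = abaaaaaaabbb.
Reading y = aaa takes D from p1 back to p1, so after x·y·y the machine is still in p1, and z then leads to the accepting state p0. Hence abaaaaaaabbb ∈ L(D).

abaaaaaaabbb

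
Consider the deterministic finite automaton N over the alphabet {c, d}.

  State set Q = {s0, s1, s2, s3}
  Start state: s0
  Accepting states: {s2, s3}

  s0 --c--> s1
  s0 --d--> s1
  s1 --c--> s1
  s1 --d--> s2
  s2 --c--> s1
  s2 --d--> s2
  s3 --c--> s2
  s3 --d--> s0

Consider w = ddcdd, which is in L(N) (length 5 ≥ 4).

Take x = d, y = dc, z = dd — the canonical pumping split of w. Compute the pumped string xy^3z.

ddcdcdcdd

xy^3z = d·dc·dc·dc·dd = ddcdcdcdd.
Reading y = dc takes N from s1 back to s1, so after x·y·y·y the machine is still in s1, and z then leads to the accepting state s2. Hence ddcdcdcdd ∈ L(N).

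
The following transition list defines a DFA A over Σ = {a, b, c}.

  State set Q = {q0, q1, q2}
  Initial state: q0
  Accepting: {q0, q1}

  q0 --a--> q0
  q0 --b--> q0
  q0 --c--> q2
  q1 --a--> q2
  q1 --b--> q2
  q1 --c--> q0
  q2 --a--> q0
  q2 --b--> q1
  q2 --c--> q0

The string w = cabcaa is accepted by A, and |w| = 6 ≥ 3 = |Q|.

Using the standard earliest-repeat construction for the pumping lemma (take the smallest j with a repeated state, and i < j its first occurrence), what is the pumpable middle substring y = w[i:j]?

Run of A on w = c a b c a a:
  step 0: q0  (start)
  step 1: q2  (read c: q0→q2)
  step 2: q0  (read a: q2→q0)   ← first repeat (q0 seen earlier)
  step 3: q0  (read b: q0→q0)
  step 4: q2  (read c: q0→q2)
  step 5: q0  (read a: q2→q0)
  step 6: q0  (read a: q0→q0)

So i = 0, j = 2, giving x = w[0:0] = ε, y = w[0:2] = ca, z = w[2:6] = bcaa.
Check: |xy| = 2 ≤ 3 and |y| = 2 ≥ 1. Reading y takes A from q0 back to q0, so every xyⁱz is accepted.
Pumping length from the standard proof: p = 3 (the number of states). The repeated state found above gives |xy| = j ≤ 3 and |y| = j − i ≥ 1.

ca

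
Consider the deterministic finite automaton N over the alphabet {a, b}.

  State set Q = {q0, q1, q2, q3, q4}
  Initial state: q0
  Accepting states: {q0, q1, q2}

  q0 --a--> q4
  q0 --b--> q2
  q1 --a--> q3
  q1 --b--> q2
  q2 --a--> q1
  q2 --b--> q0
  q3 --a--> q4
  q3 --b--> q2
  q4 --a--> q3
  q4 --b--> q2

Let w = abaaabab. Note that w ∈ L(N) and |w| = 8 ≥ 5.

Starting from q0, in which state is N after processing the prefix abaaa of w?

Run of N on the first 5 characters of w = a b a a a:
  step 0: q0  (start)
  step 1: q4  (read a: q0→q4)
  step 2: q2  (read b: q4→q2)
  step 3: q1  (read a: q2→q1)
  step 4: q3  (read a: q1→q3)
  step 5: q4  (read a: q3→q4)

After reading 5 characters, N is in state q4.
(This kind of state-tracing is the core of the pumping-lemma construction: with 5 states, pigeonhole forces a repeat within the first 5 steps.)

q4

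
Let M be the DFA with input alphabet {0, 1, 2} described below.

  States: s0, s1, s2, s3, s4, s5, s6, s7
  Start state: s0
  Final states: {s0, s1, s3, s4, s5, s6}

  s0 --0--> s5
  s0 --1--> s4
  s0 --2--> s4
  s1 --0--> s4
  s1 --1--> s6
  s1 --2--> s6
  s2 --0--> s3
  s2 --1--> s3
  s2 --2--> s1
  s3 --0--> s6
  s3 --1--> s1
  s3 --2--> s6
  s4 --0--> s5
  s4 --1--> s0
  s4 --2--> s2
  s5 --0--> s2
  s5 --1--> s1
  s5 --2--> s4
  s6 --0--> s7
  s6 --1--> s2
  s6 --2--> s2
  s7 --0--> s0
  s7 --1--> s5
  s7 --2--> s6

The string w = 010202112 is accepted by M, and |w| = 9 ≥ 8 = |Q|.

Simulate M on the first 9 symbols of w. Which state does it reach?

State sequence: s0 -0-> s5 -1-> s1 -0-> s4 -2-> s2 -0-> s3 -2-> s6 -1-> s2 -1-> s3 -2-> s6

After reading 9 characters, M is in state s6.

s6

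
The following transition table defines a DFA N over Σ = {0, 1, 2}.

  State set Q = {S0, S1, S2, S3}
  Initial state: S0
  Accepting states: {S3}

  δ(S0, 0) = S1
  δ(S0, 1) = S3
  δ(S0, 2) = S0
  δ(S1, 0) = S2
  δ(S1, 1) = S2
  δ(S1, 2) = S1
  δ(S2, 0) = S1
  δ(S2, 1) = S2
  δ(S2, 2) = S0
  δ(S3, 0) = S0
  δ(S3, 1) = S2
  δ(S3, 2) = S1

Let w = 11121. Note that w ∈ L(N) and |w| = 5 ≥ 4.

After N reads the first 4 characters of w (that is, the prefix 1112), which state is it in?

State sequence: S0 -1-> S3 -1-> S2 -1-> S2 -2-> S0

After reading 4 characters, N is in state S0.

S0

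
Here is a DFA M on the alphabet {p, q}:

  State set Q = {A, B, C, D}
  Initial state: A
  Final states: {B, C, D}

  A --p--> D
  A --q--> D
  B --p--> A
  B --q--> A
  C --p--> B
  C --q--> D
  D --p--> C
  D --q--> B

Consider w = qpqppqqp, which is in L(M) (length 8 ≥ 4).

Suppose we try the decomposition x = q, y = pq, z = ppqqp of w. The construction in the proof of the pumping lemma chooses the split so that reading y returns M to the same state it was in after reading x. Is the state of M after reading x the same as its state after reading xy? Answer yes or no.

yes

Run of M on the first 3 characters of w = q p q:
  step 0: A  (start)
  step 1: D  (read q: A→D)
  step 2: C  (read p: D→C)
  step 3: D  (read q: C→D)

After x (step 1): D. After xy (step 3): D.
They match, so y = pq drives M around a cycle from D back to itself; pumping y any number of times keeps M in D before reading z, and xyⁱz ∈ L(M) for every i ≥ 0.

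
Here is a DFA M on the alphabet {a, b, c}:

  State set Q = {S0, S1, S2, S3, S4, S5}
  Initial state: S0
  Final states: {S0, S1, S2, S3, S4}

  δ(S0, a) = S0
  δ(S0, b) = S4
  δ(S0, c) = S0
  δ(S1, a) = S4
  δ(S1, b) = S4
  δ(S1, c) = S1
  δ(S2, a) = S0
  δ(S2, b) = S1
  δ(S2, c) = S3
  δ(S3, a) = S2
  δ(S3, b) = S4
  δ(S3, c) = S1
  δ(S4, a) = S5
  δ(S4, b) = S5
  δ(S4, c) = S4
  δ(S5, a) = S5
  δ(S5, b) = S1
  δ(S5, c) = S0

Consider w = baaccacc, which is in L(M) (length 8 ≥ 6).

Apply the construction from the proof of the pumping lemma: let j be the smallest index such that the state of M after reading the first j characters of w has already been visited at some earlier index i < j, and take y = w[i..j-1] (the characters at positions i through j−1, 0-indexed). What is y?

State sequence: S0 -b-> S4 -a-> S5 -a-> S5 -c-> S0 -c-> S0 -a-> S0 -c-> S0 -c-> S0
First repeat at step 3: S5 was already visited.

So i = 2, j = 3, giving x = w[0:2] = ba, y = w[2:3] = a, z = w[3:8] = ccacc.
Check: |xy| = 3 ≤ 6 and |y| = 1 ≥ 1. Reading y takes M from S5 back to S5, so every xyⁱz is accepted.
The DFA has 6 states, so the proof of the pumping lemma guarantees a repeated state among the first 6+1 visited; the segment between the two visits is the pumpable y.

a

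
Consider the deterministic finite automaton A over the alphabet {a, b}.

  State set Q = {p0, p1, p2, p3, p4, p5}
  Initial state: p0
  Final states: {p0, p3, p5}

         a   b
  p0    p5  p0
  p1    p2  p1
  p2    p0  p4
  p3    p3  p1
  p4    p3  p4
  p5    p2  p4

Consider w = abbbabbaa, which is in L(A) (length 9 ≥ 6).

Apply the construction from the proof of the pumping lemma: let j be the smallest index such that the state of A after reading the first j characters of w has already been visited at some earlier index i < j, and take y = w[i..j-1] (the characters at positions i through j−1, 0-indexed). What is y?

b

State sequence: p0 -a-> p5 -b-> p4 -b-> p4 -b-> p4 -a-> p3 -b-> p1 -b-> p1 -a-> p2 -a-> p0
First repeat at step 3: p4 was already visited.

So i = 2, j = 3, giving x = w[0:2] = ab, y = w[2:3] = b, z = w[3:9] = babbaa.
Check: |xy| = 3 ≤ 6 and |y| = 1 ≥ 1. Reading y takes A from p4 back to p4, so every xyⁱz is accepted.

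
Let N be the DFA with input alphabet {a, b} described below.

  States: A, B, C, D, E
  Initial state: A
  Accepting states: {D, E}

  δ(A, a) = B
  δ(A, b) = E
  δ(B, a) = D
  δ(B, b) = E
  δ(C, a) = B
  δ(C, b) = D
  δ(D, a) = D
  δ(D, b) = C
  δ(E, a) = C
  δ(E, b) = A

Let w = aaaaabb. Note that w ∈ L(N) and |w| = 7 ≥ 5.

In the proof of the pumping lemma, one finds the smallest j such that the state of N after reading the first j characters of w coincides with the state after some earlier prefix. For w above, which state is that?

State sequence: A -a-> B -a-> D -a-> D -a-> D -a-> D -b-> C -b-> D
First repeat at step 3: D was already visited.

The earliest repeat is at step j = 3: N is in D, which it already visited at step i = 2.
With |Q| = 5, pigeonhole forces a state repeat no later than step 5; the substring read between the first and second visits to that state can be pumped.

D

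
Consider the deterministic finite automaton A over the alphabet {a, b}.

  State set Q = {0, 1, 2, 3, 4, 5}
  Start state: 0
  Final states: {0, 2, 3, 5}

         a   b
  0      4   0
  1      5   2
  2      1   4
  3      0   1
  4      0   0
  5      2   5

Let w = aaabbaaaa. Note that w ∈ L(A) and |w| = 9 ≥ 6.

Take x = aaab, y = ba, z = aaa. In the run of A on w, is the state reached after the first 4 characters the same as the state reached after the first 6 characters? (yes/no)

no

Run of A on the first 6 characters of w = a a a b b a:
  step 0: 0  (start)
  step 1: 4  (read a: 0→4)
  step 2: 0  (read a: 4→0)
  step 3: 4  (read a: 0→4)
  step 4: 0  (read b: 4→0)
  step 5: 0  (read b: 0→0)
  step 6: 4  (read a: 0→4)

After x (step 4): 0. After xy (step 6): 4.
They differ (0 ≠ 4), so y is not a cycle from the state after x; this split is not the one the pumping-lemma construction produces, and pumping y need not keep the string in L(A).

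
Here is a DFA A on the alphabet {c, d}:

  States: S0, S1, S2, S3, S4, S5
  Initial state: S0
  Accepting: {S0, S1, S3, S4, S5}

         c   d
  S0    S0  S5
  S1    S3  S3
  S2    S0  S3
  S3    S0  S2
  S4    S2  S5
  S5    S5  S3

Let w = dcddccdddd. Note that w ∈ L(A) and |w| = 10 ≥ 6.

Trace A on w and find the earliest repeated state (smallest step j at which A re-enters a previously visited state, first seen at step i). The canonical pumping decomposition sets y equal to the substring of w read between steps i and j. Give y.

Run of A on w = d c d d c c d d d d:
  step 0: S0  (start)
  step 1: S5  (read d: S0→S5)
  step 2: S5  (read c: S5→S5)   ← first repeat (S5 seen earlier)
  step 3: S3  (read d: S5→S3)
  step 4: S2  (read d: S3→S2)
  step 5: S0  (read c: S2→S0)
  step 6: S0  (read c: S0→S0)
  step 7: S5  (read d: S0→S5)
  step 8: S3  (read d: S5→S3)
  step 9: S2  (read d: S3→S2)
  step 10: S3  (read d: S2→S3)

So i = 1, j = 2, giving x = w[0:1] = d, y = w[1:2] = c, z = w[2:10] = ddccdddd.
Check: |xy| = 2 ≤ 6 and |y| = 1 ≥ 1. Reading y takes A from S5 back to S5, so every xyⁱz is accepted.

c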